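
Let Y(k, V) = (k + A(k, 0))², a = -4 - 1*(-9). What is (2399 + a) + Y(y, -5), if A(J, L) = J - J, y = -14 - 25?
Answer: 3925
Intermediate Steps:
y = -39
A(J, L) = 0
a = 5 (a = -4 + 9 = 5)
Y(k, V) = k² (Y(k, V) = (k + 0)² = k²)
(2399 + a) + Y(y, -5) = (2399 + 5) + (-39)² = 2404 + 1521 = 3925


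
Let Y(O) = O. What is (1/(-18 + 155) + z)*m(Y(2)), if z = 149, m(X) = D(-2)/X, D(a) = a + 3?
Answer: 10207/137 ≈ 74.504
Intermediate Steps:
D(a) = 3 + a
m(X) = 1/X (m(X) = (3 - 2)/X = 1/X)
(1/(-18 + 155) + z)*m(Y(2)) = (1/(-18 + 155) + 149)/2 = (1/137 + 149)*(1/2) = (20414/137)*(1/2) = 10207/137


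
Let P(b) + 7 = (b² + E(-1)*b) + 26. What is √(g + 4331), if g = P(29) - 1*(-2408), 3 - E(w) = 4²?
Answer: √7222 ≈ 84.982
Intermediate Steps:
E(w) = -13 (E(w) = 3 - 1*4² = 3 - 1*16 = 3 - 16 = -13)
P(b) = 19 + b² - 13*b (P(b) = -7 + ((b² - 13*b) + 26) = -7 + (26 + b² - 13*b) = 19 + b² - 13*b)
g = 2891 (g = (19 + 29² - 13*29) - 1*(-2408) = (19 + 841 - 377) + 2408 = 483 + 2408 = 2891)
√(g + 4331) = √(2891 + 4331) = √7222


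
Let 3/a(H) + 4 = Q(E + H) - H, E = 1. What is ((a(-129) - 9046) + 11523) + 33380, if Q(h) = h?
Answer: 35856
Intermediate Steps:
a(H) = -1 (a(H) = 3/(-4 + ((1 + H) - H)) = 3/(-4 + 1) = 3/(-3) = 3*(-1/3) = -1)
((a(-129) - 9046) + 11523) + 33380 = ((-1 - 9046) + 11523) + 33380 = (-9047 + 11523) + 33380 = 2476 + 33380 = 35856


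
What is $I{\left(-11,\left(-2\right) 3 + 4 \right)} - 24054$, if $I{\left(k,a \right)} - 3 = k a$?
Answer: $-24029$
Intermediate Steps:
$I{\left(k,a \right)} = 3 + a k$ ($I{\left(k,a \right)} = 3 + k a = 3 + a k$)
$I{\left(-11,\left(-2\right) 3 + 4 \right)} - 24054 = \left(3 + \left(\left(-2\right) 3 + 4\right) \left(-11\right)\right) - 24054 = \left(3 + \left(-6 + 4\right) \left(-11\right)\right) - 24054 = \left(3 - -22\right) - 24054 = \left(3 + 22\right) - 24054 = 25 - 24054 = -24029$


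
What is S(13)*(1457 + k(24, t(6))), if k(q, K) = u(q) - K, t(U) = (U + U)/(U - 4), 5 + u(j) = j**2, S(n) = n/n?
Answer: 2022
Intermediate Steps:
S(n) = 1
u(j) = -5 + j**2
t(U) = 2*U/(-4 + U) (t(U) = (2*U)/(-4 + U) = 2*U/(-4 + U))
k(q, K) = -5 + q**2 - K (k(q, K) = (-5 + q**2) - K = -5 + q**2 - K)
S(13)*(1457 + k(24, t(6))) = 1*(1457 + (-5 + 24**2 - 2*6/(-4 + 6))) = 1*(1457 + (-5 + 576 - 2*6/2)) = 1*(1457 + (-5 + 576 - 1*6)) = 1*(1457 + (-5 + 576 - 6)) = 1*(1457 + 565) = 1*2022 = 2022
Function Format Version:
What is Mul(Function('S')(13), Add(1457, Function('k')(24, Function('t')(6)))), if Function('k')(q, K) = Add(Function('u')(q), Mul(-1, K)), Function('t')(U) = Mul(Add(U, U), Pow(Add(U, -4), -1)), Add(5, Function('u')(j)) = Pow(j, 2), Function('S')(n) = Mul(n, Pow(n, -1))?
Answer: 2022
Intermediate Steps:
Function('S')(n) = 1
Function('u')(j) = Add(-5, Pow(j, 2))
Function('t')(U) = Mul(2, U, Pow(Add(-4, U), -1)) (Function('t')(U) = Mul(Mul(2, U), Pow(Add(-4, U), -1)) = Mul(2, U, Pow(Add(-4, U), -1)))
Function('k')(q, K) = Add(-5, Pow(q, 2), Mul(-1, K)) (Function('k')(q, K) = Add(Add(-5, Pow(q, 2)), Mul(-1, K)) = Add(-5, Pow(q, 2), Mul(-1, K)))
Mul(Function('S')(13), Add(1457, Function('k')(24, Function('t')(6)))) = Mul(1, Add(1457, Add(-5, Pow(24, 2), Mul(-1, Mul(2, 6, Pow(Add(-4, 6), -1)))))) = Mul(1, Add(1457, Add(-5, 576, Mul(-1, Mul(2, 6, Pow(2, -1)))))) = Mul(1, Add(1457, Add(-5, 576, Mul(-1, Mul(2, 6, Rational(1, 2)))))) = Mul(1, Add(1457, Add(-5, 576, Mul(-1, 6)))) = Mul(1, Add(1457, Add(-5, 576, -6))) = Mul(1, Add(1457, 565)) = Mul(1, 2022) = 2022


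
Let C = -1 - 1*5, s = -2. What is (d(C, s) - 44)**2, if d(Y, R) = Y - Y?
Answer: 1936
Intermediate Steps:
C = -6 (C = -1 - 5 = -6)
d(Y, R) = 0
(d(C, s) - 44)**2 = (0 - 44)**2 = (-44)**2 = 1936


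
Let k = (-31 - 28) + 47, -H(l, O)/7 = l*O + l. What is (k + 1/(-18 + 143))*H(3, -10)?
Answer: -283311/125 ≈ -2266.5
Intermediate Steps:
H(l, O) = -7*l - 7*O*l (H(l, O) = -7*(l*O + l) = -7*(O*l + l) = -7*(l + O*l) = -7*l - 7*O*l)
k = -12 (k = -59 + 47 = -12)
(k + 1/(-18 + 143))*H(3, -10) = (-12 + 1/(-18 + 143))*(-7*3*(1 - 10)) = (-12 + 1/125)*(-7*3*(-9)) = (-12 + 1/125)*189 = -1499/125*189 = -283311/125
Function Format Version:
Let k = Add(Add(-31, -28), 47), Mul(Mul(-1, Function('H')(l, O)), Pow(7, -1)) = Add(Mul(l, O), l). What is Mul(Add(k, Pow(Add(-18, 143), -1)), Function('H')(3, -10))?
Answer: Rational(-283311, 125) ≈ -2266.5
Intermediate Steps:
Function('H')(l, O) = Add(Mul(-7, l), Mul(-7, O, l)) (Function('H')(l, O) = Mul(-7, Add(Mul(l, O), l)) = Mul(-7, Add(Mul(O, l), l)) = Mul(-7, Add(l, Mul(O, l))) = Add(Mul(-7, l), Mul(-7, O, l)))
k = -12 (k = Add(-59, 47) = -12)
Mul(Add(k, Pow(Add(-18, 143), -1)), Function('H')(3, -10)) = Mul(Add(-12, Pow(Add(-18, 143), -1)), Mul(-7, 3, Add(1, -10))) = Mul(Add(-12, Pow(125, -1)), Mul(-7, 3, -9)) = Mul(Add(-12, Rational(1, 125)), 189) = Mul(Rational(-1499, 125), 189) = Rational(-283311, 125)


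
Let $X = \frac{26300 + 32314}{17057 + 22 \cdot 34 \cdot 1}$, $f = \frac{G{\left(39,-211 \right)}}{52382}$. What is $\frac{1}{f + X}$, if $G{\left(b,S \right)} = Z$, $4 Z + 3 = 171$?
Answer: $\frac{155443585}{511844393} \approx 0.30369$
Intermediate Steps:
$Z = 42$ ($Z = - \frac{3}{4} + \frac{1}{4} \cdot 171 = - \frac{3}{4} + \frac{171}{4} = 42$)
$G{\left(b,S \right)} = 42$
$f = \frac{21}{26191}$ ($f = \frac{42}{52382} = 42 \cdot \frac{1}{52382} = \frac{21}{26191} \approx 0.0008018$)
$X = \frac{19538}{5935}$ ($X = \frac{58614}{17057 + 748 \cdot 1} = \frac{58614}{17057 + 748} = \frac{58614}{17805} = 58614 \cdot \frac{1}{17805} = \frac{19538}{5935} \approx 3.292$)
$\frac{1}{f + X} = \frac{1}{\frac{21}{26191} + \frac{19538}{5935}} = \frac{1}{\frac{511844393}{155443585}} = \frac{155443585}{511844393}$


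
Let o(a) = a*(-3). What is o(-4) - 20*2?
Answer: -28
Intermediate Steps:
o(a) = -3*a
o(-4) - 20*2 = -3*(-4) - 20*2 = 12 - 40 = -28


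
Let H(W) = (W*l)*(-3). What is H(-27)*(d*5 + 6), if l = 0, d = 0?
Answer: 0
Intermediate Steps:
H(W) = 0 (H(W) = (W*0)*(-3) = 0*(-3) = 0)
H(-27)*(d*5 + 6) = 0*(0*5 + 6) = 0*(0 + 6) = 0*6 = 0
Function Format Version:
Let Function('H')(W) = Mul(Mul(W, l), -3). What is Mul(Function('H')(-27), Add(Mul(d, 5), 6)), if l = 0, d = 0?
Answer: 0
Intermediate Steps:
Function('H')(W) = 0 (Function('H')(W) = Mul(Mul(W, 0), -3) = Mul(0, -3) = 0)
Mul(Function('H')(-27), Add(Mul(d, 5), 6)) = Mul(0, Add(Mul(0, 5), 6)) = Mul(0, Add(0, 6)) = Mul(0, 6) = 0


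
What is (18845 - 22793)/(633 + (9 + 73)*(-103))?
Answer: 3948/7813 ≈ 0.50531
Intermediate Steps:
(18845 - 22793)/(633 + (9 + 73)*(-103)) = -3948/(633 + 82*(-103)) = -3948/(633 - 8446) = -3948/(-7813) = -3948*(-1/7813) = 3948/7813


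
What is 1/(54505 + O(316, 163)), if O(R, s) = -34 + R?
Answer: 1/54787 ≈ 1.8252e-5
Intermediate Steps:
1/(54505 + O(316, 163)) = 1/(54505 + (-34 + 316)) = 1/(54505 + 282) = 1/54787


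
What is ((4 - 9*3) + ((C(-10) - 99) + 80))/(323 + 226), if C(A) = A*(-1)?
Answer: -32/549 ≈ -0.058288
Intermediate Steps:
C(A) = -A
((4 - 9*3) + ((C(-10) - 99) + 80))/(323 + 226) = ((4 - 9*3) + ((-1*(-10) - 99) + 80))/(323 + 226) = ((4 - 27) + ((10 - 99) + 80))/549 = (-23 + (-89 + 80))*(1/549) = (-23 - 9)*(1/549) = -32*1/549 = -32/549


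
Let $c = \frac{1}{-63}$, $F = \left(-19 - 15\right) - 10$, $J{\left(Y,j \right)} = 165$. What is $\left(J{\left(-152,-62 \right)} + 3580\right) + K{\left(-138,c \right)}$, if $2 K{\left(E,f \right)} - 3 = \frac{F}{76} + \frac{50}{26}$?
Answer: $\frac{1851103}{494} \approx 3747.2$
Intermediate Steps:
$F = -44$ ($F = -34 - 10 = -44$)
$c = - \frac{1}{63} \approx -0.015873$
$K{\left(E,f \right)} = \frac{1073}{494}$ ($K{\left(E,f \right)} = \frac{3}{2} + \frac{- \frac{44}{76} + \frac{50}{26}}{2} = \frac{3}{2} + \frac{\left(-44\right) \frac{1}{76} + 50 \cdot \frac{1}{26}}{2} = \frac{3}{2} + \frac{- \frac{11}{19} + \frac{25}{13}}{2} = \frac{3}{2} + \frac{1}{2} \cdot \frac{332}{247} = \frac{3}{2} + \frac{166}{247} = \frac{1073}{494}$)
$\left(J{\left(-152,-62 \right)} + 3580\right) + K{\left(-138,c \right)} = \left(165 + 3580\right) + \frac{1073}{494} = 3745 + \frac{1073}{494} = \frac{1851103}{494}$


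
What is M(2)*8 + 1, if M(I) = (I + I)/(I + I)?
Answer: 9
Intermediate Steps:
M(I) = 1 (M(I) = (2*I)/((2*I)) = (2*I)*(1/(2*I)) = 1)
M(2)*8 + 1 = 1*8 + 1 = 8 + 1 = 9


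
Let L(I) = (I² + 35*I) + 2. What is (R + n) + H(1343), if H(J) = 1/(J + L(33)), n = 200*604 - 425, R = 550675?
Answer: 2408398451/3589 ≈ 6.7105e+5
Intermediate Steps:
n = 120375 (n = 120800 - 425 = 120375)
L(I) = 2 + I² + 35*I
H(J) = 1/(2246 + J) (H(J) = 1/(J + (2 + 33² + 35*33)) = 1/(J + (2 + 1089 + 1155)) = 1/(J + 2246) = 1/(2246 + J))
(R + n) + H(1343) = (550675 + 120375) + 1/(2246 + 1343) = 671050 + 1/3589 = 2408398451/3589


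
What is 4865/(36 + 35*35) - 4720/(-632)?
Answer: 1128325/99619 ≈ 11.326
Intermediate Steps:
4865/(36 + 35*35) - 4720/(-632) = 4865/(36 + 1225) - 4720*(-1/632) = 4865/1261 + 590/79 = 1128325/99619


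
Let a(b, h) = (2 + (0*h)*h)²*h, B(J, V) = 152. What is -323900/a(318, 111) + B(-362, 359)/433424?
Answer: -4387061441/6013758 ≈ -729.50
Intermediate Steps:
a(b, h) = 4*h (a(b, h) = (2 + 0*h)²*h = (2 + 0)²*h = 2²*h = 4*h)
-323900/a(318, 111) + B(-362, 359)/433424 = -323900/(4*111) + 152/433424 = -323900/444 + 152*(1/433424) = -323900*1/444 + 19/54178 = -80975/111 + 19/54178 = -4387061441/6013758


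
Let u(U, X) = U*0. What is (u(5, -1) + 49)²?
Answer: 2401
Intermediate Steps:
u(U, X) = 0
(u(5, -1) + 49)² = (0 + 49)² = 49² = 2401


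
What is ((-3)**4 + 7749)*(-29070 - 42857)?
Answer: -563188410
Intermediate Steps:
((-3)**4 + 7749)*(-29070 - 42857) = (81 + 7749)*(-71927) = 7830*(-71927) = -563188410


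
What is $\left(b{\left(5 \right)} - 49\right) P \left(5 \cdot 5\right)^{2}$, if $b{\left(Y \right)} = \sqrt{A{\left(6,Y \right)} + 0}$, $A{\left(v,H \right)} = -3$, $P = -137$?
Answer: $4195625 - 85625 i \sqrt{3} \approx 4.1956 \cdot 10^{6} - 1.4831 \cdot 10^{5} i$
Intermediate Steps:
$b{\left(Y \right)} = i \sqrt{3}$ ($b{\left(Y \right)} = \sqrt{-3 + 0} = \sqrt{-3} = i \sqrt{3}$)
$\left(b{\left(5 \right)} - 49\right) P \left(5 \cdot 5\right)^{2} = \left(i \sqrt{3} - 49\right) \left(-137\right) \left(5 \cdot 5\right)^{2} = \left(i \sqrt{3} - 49\right) \left(-137\right) 25^{2} = \left(-49 + i \sqrt{3}\right) \left(-137\right) 625 = \left(6713 - 137 i \sqrt{3}\right) 625 = 4195625 - 85625 i \sqrt{3}$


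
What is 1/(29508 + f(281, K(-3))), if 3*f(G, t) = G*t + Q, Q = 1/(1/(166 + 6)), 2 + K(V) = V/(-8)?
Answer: 8/235305 ≈ 3.3998e-5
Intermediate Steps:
K(V) = -2 - V/8 (K(V) = -2 + V/(-8) = -2 + V*(-1/8) = -2 - V/8)
Q = 172 (Q = 1/(1/172) = 172)
f(G, t) = 172/3 + G*t/3 (f(G, t) = (G*t + 172)/3 = (172 + G*t)/3 = 172/3 + G*t/3)
1/(29508 + f(281, K(-3))) = 1/(29508 + (172/3 + (1/3)*281*(-2 - 1/8*(-3)))) = 1/(29508 + (172/3 + (1/3)*281*(-2 + 3/8))) = 1/(29508 + (172/3 + (1/3)*281*(-13/8))) = 1/(29508 + (172/3 - 3653/24)) = 1/(29508 - 759/8) = 1/(235305/8) = 8/235305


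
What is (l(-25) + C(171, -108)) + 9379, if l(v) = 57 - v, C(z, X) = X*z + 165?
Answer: -8842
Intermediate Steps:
C(z, X) = 165 + X*z
(l(-25) + C(171, -108)) + 9379 = ((57 - 1*(-25)) + (165 - 108*171)) + 9379 = ((57 + 25) + (165 - 18468)) + 9379 = (82 - 18303) + 9379 = -18221 + 9379 = -8842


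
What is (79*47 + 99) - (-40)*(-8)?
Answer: 3492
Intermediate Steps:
(79*47 + 99) - (-40)*(-8) = (3713 + 99) - 1*320 = 3812 - 320 = 3492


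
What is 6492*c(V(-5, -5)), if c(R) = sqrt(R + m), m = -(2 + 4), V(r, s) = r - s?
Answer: 6492*I*sqrt(6) ≈ 15902.0*I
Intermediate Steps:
m = -6 (m = -1*6 = -6)
c(R) = sqrt(-6 + R) (c(R) = sqrt(R - 6) = sqrt(-6 + R))
6492*c(V(-5, -5)) = 6492*sqrt(-6 + (-5 - 1*(-5))) = 6492*sqrt(-6 + (-5 + 5)) = 6492*sqrt(-6 + 0) = 6492*sqrt(-6) = 6492*(I*sqrt(6)) = 6492*I*sqrt(6)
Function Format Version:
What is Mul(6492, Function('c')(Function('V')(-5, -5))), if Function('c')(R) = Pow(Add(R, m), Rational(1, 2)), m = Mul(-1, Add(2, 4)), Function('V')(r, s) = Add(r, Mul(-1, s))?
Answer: Mul(6492, I, Pow(6, Rational(1, 2))) ≈ Mul(15902., I)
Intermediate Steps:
m = -6 (m = Mul(-1, 6) = -6)
Function('c')(R) = Pow(Add(-6, R), Rational(1, 2)) (Function('c')(R) = Pow(Add(R, -6), Rational(1, 2)) = Pow(Add(-6, R), Rational(1, 2)))
Mul(6492, Function('c')(Function('V')(-5, -5))) = Mul(6492, Pow(Add(-6, Add(-5, Mul(-1, -5))), Rational(1, 2))) = Mul(6492, Pow(Add(-6, Add(-5, 5)), Rational(1, 2))) = Mul(6492, Pow(Add(-6, 0), Rational(1, 2))) = Mul(6492, Pow(-6, Rational(1, 2))) = Mul(6492, Mul(I, Pow(6, Rational(1, 2)))) = Mul(6492, I, Pow(6, Rational(1, 2)))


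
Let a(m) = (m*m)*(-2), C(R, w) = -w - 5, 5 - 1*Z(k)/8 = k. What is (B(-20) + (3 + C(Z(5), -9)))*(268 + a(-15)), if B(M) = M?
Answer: 2366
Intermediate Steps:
Z(k) = 40 - 8*k
C(R, w) = -5 - w
a(m) = -2*m² (a(m) = m²*(-2) = -2*m²)
(B(-20) + (3 + C(Z(5), -9)))*(268 + a(-15)) = (-20 + (3 + (-5 - 1*(-9))))*(268 - 2*(-15)²) = (-20 + (3 + (-5 + 9)))*(268 - 2*225) = (-20 + (3 + 4))*(268 - 450) = (-20 + 7)*(-182) = -13*(-182) = 2366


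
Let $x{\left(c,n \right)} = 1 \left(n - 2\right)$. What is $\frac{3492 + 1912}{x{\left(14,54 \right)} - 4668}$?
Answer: $- \frac{1351}{1154} \approx -1.1707$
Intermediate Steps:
$x{\left(c,n \right)} = -2 + n$ ($x{\left(c,n \right)} = 1 \left(-2 + n\right) = -2 + n$)
$\frac{3492 + 1912}{x{\left(14,54 \right)} - 4668} = \frac{3492 + 1912}{\left(-2 + 54\right) - 4668} = \frac{5404}{52 - 4668} = \frac{5404}{-4616} = 5404 \left(- \frac{1}{4616}\right) = - \frac{1351}{1154}$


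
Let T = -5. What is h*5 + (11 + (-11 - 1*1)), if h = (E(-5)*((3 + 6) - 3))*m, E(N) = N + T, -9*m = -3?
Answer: -101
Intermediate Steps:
m = ⅓ (m = -⅑*(-3) = ⅓ ≈ 0.33333)
E(N) = -5 + N (E(N) = N - 5 = -5 + N)
h = -20 (h = ((-5 - 5)*((3 + 6) - 3))*(⅓) = -10*(9 - 3)*(⅓) = -10*6*(⅓) = -60*⅓ = -20)
h*5 + (11 + (-11 - 1*1)) = -20*5 + (11 + (-11 - 1*1)) = -100 + (11 + (-11 - 1)) = -100 + (11 - 12) = -100 - 1 = -101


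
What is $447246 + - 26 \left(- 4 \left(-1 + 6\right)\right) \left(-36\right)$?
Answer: $428526$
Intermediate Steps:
$447246 + - 26 \left(- 4 \left(-1 + 6\right)\right) \left(-36\right) = 447246 + - 26 \left(\left(-4\right) 5\right) \left(-36\right) = 447246 + \left(-26\right) \left(-20\right) \left(-36\right) = 447246 + 520 \left(-36\right) = 447246 - 18720 = 428526$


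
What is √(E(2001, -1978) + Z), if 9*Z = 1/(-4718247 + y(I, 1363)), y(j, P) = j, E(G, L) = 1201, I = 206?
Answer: 4*√15037961042008493/14154123 ≈ 34.655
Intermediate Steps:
Z = -1/42462369 (Z = 1/(9*(-4718247 + 206)) = (⅑)/(-4718041) = (⅑)*(-1/4718041) = -1/42462369 ≈ -2.3550e-8)
√(E(2001, -1978) + Z) = √(1201 - 1/42462369) = √(50997305168/42462369) = 4*√15037961042008493/14154123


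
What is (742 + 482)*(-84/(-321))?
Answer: 34272/107 ≈ 320.30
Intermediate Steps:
(742 + 482)*(-84/(-321)) = 1224*(-84*(-1/321)) = 1224*(28/107) = 34272/107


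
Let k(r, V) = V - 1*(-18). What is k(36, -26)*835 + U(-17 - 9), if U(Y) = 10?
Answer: -6670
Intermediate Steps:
k(r, V) = 18 + V (k(r, V) = V + 18 = 18 + V)
k(36, -26)*835 + U(-17 - 9) = (18 - 26)*835 + 10 = -8*835 + 10 = -6680 + 10 = -6670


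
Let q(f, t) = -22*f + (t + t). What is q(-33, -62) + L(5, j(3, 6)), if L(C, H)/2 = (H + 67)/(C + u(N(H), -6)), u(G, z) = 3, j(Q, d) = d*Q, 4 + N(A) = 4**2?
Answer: 2493/4 ≈ 623.25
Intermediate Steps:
N(A) = 12 (N(A) = -4 + 4**2 = -4 + 16 = 12)
j(Q, d) = Q*d
L(C, H) = 2*(67 + H)/(3 + C) (L(C, H) = 2*((H + 67)/(C + 3)) = 2*((67 + H)/(3 + C)) = 2*(67 + H)/(3 + C))
q(f, t) = -22*f + 2*t
q(-33, -62) + L(5, j(3, 6)) = (-22*(-33) + 2*(-62)) + 2*(67 + 3*6)/(3 + 5) = (726 - 124) + 2*(67 + 18)/8 = 602 + 2*(1/8)*85 = 602 + 85/4 = 2493/4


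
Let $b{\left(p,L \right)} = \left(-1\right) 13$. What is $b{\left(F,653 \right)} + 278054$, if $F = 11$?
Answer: $278041$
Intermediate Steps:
$b{\left(p,L \right)} = -13$
$b{\left(F,653 \right)} + 278054 = -13 + 278054 = 278041$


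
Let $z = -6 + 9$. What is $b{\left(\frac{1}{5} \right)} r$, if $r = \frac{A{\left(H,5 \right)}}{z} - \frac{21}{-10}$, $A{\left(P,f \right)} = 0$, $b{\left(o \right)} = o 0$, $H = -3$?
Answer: $0$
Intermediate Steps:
$b{\left(o \right)} = 0$
$z = 3$
$r = \frac{21}{10}$ ($r = \frac{0}{3} - \frac{21}{-10} = 0 \cdot \frac{1}{3} - - \frac{21}{10} = 0 + \frac{21}{10} = \frac{21}{10} \approx 2.1$)
$b{\left(\frac{1}{5} \right)} r = 0 \cdot \frac{21}{10} = 0$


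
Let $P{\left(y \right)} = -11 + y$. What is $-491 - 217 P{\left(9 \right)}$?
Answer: $-57$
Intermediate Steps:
$-491 - 217 P{\left(9 \right)} = -491 - 217 \left(-11 + 9\right) = -491 - -434 = -491 + 434 = -57$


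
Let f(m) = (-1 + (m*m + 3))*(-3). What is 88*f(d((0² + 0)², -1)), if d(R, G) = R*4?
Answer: -528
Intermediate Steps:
d(R, G) = 4*R
f(m) = -6 - 3*m² (f(m) = (-1 + (m² + 3))*(-3) = (-1 + (3 + m²))*(-3) = (2 + m²)*(-3) = -6 - 3*m²)
88*f(d((0² + 0)², -1)) = 88*(-6 - 3*16*(0² + 0)⁴) = 88*(-6 - 3*16*(0 + 0)⁴) = 88*(-6 - 3*(4*0²)²) = 88*(-6 - 3*(4*0)²) = 88*(-6 - 3*0²) = 88*(-6 - 3*0) = 88*(-6 + 0) = 88*(-6) = -528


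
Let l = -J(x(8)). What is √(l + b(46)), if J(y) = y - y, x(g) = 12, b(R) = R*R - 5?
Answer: √2111 ≈ 45.946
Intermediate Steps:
b(R) = -5 + R² (b(R) = R² - 5 = -5 + R²)
J(y) = 0
l = 0 (l = -1*0 = 0)
√(l + b(46)) = √(0 + (-5 + 46²)) = √(0 + (-5 + 2116)) = √(0 + 2111) = √2111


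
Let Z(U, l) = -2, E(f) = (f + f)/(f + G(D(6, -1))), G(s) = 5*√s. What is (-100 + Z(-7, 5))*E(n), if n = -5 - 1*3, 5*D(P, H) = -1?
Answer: -4352/23 - 544*I*√5/23 ≈ -189.22 - 52.888*I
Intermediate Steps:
D(P, H) = -⅕ (D(P, H) = (⅕)*(-1) = -⅕)
n = -8 (n = -5 - 3 = -8)
E(f) = 2*f/(f + I*√5) (E(f) = (f + f)/(f + 5*√(-⅕)) = (2*f)/(f + 5*(I*√5/5)) = (2*f)/(f + I*√5) = 2*f/(f + I*√5))
(-100 + Z(-7, 5))*E(n) = (-100 - 2)*(2*(-8)/(-8 + I*√5)) = -(-1632)/(-8 + I*√5) = 1632/(-8 + I*√5)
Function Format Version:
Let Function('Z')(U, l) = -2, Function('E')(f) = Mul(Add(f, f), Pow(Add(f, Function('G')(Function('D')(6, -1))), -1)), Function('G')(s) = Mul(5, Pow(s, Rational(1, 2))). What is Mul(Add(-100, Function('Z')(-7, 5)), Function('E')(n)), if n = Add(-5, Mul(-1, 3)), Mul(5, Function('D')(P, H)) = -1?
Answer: Add(Rational(-4352, 23), Mul(Rational(-544, 23), I, Pow(5, Rational(1, 2)))) ≈ Add(-189.22, Mul(-52.888, I))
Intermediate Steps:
Function('D')(P, H) = Rational(-1, 5) (Function('D')(P, H) = Mul(Rational(1, 5), -1) = Rational(-1, 5))
n = -8 (n = Add(-5, -3) = -8)
Function('E')(f) = Mul(2, f, Pow(Add(f, Mul(I, Pow(5, Rational(1, 2)))), -1)) (Function('E')(f) = Mul(Add(f, f), Pow(Add(f, Mul(5, Pow(Rational(-1, 5), Rational(1, 2)))), -1)) = Mul(Mul(2, f), Pow(Add(f, Mul(5, Mul(Rational(1, 5), I, Pow(5, Rational(1, 2))))), -1)) = Mul(Mul(2, f), Pow(Add(f, Mul(I, Pow(5, Rational(1, 2)))), -1)) = Mul(2, f, Pow(Add(f, Mul(I, Pow(5, Rational(1, 2)))), -1)))
Mul(Add(-100, Function('Z')(-7, 5)), Function('E')(n)) = Mul(Add(-100, -2), Mul(2, -8, Pow(Add(-8, Mul(I, Pow(5, Rational(1, 2)))), -1))) = Mul(-102, Mul(-16, Pow(Add(-8, Mul(I, Pow(5, Rational(1, 2)))), -1))) = Mul(1632, Pow(Add(-8, Mul(I, Pow(5, Rational(1, 2)))), -1))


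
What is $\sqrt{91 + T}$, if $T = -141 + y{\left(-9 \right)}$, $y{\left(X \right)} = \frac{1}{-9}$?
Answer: $\frac{i \sqrt{451}}{3} \approx 7.0789 i$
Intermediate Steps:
$y{\left(X \right)} = - \frac{1}{9}$
$T = - \frac{1270}{9}$ ($T = -141 - \frac{1}{9} = - \frac{1270}{9} \approx -141.11$)
$\sqrt{91 + T} = \sqrt{91 - \frac{1270}{9}} = \sqrt{- \frac{451}{9}} = \frac{i \sqrt{451}}{3}$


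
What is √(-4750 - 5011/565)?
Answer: I*√1519149965/565 ≈ 68.985*I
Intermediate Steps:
√(-4750 - 5011/565) = √(-2688761/565) = I*√1519149965/565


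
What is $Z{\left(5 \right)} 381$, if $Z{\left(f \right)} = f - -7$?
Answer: $4572$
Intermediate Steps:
$Z{\left(f \right)} = 7 + f$ ($Z{\left(f \right)} = f + 7 = 7 + f$)
$Z{\left(5 \right)} 381 = \left(7 + 5\right) 381 = 12 \cdot 381 = 4572$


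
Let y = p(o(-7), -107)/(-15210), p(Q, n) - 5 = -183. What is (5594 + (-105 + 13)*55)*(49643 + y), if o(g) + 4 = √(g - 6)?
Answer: 67201248512/2535 ≈ 2.6509e+7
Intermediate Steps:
o(g) = -4 + √(-6 + g) (o(g) = -4 + √(g - 6) = -4 + √(-6 + g))
p(Q, n) = -178 (p(Q, n) = 5 - 183 = -178)
y = 89/7605 (y = -178/(-15210) = -178*(-1/15210) = 89/7605 ≈ 0.011703)
(5594 + (-105 + 13)*55)*(49643 + y) = (5594 + (-105 + 13)*55)*(49643 + 89/7605) = (5594 - 92*55)*(377535104/7605) = (5594 - 5060)*(377535104/7605) = 534*(377535104/7605) = 67201248512/2535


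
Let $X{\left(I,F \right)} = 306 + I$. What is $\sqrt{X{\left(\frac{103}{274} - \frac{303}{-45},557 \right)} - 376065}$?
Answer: $\frac{i \sqrt{6347238513810}}{4110} \approx 612.99 i$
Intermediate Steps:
$\sqrt{X{\left(\frac{103}{274} - \frac{303}{-45},557 \right)} - 376065} = \sqrt{\left(306 + \left(\frac{103}{274} - \frac{303}{-45}\right)\right) - 376065} = \sqrt{\left(306 + \left(103 \cdot \frac{1}{274} - - \frac{101}{15}\right)\right) - 376065} = \sqrt{\left(306 + \left(\frac{103}{274} + \frac{101}{15}\right)\right) - 376065} = \sqrt{\left(306 + \frac{29219}{4110}\right) - 376065} = \sqrt{\frac{1286879}{4110} - 376065} = \sqrt{- \frac{1544340271}{4110}} = \frac{i \sqrt{6347238513810}}{4110}$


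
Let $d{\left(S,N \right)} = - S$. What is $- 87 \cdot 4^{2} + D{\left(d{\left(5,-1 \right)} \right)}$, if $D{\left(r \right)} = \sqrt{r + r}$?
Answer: $-1392 + i \sqrt{10} \approx -1392.0 + 3.1623 i$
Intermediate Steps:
$D{\left(r \right)} = \sqrt{2} \sqrt{r}$ ($D{\left(r \right)} = \sqrt{2 r} = \sqrt{2} \sqrt{r}$)
$- 87 \cdot 4^{2} + D{\left(d{\left(5,-1 \right)} \right)} = - 87 \cdot 4^{2} + \sqrt{2} \sqrt{\left(-1\right) 5} = \left(-87\right) 16 + \sqrt{2} \sqrt{-5} = -1392 + \sqrt{2} i \sqrt{5} = -1392 + i \sqrt{10}$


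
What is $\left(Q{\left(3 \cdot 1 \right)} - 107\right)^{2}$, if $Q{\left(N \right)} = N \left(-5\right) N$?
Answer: $23104$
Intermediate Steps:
$Q{\left(N \right)} = - 5 N^{2}$ ($Q{\left(N \right)} = - 5 N N = - 5 N^{2}$)
$\left(Q{\left(3 \cdot 1 \right)} - 107\right)^{2} = \left(- 5 \left(3 \cdot 1\right)^{2} - 107\right)^{2} = \left(- 5 \cdot 3^{2} - 107\right)^{2} = \left(\left(-5\right) 9 - 107\right)^{2} = \left(-45 - 107\right)^{2} = \left(-152\right)^{2} = 23104$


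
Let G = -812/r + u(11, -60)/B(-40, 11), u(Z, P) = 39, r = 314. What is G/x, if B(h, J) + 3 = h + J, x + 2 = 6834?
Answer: -19115/34323968 ≈ -0.00055690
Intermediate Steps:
x = 6832 (x = -2 + 6834 = 6832)
B(h, J) = -3 + J + h (B(h, J) = -3 + (h + J) = -3 + (J + h) = -3 + J + h)
G = -19115/5024 (G = -812/314 + 39/(-3 + 11 - 40) = -812*1/314 + 39/(-32) = -406/157 + 39*(-1/32) = -406/157 - 39/32 = -19115/5024 ≈ -3.8047)
G/x = -19115/5024/6832 = -19115/5024*1/6832 = -19115/34323968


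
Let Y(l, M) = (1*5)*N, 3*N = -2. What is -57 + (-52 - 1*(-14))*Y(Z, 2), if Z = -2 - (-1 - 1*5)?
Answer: 209/3 ≈ 69.667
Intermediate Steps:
N = -⅔ (N = (⅓)*(-2) = -⅔ ≈ -0.66667)
Z = 4 (Z = -2 - (-1 - 5) = -2 - 1*(-6) = -2 + 6 = 4)
Y(l, M) = -10/3 (Y(l, M) = (1*5)*(-⅔) = 5*(-⅔) = -10/3)
-57 + (-52 - 1*(-14))*Y(Z, 2) = -57 + (-52 - 1*(-14))*(-10/3) = -57 + (-52 + 14)*(-10/3) = -57 - 38*(-10/3) = -57 + 380/3 = 209/3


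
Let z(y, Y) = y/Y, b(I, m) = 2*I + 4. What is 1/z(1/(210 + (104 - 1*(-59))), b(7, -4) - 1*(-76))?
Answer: 35062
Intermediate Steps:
b(I, m) = 4 + 2*I
1/z(1/(210 + (104 - 1*(-59))), b(7, -4) - 1*(-76)) = 1/(1/((210 + (104 - 1*(-59)))*((4 + 2*7) - 1*(-76)))) = 1/(1/((210 + (104 + 59))*((4 + 14) + 76))) = 1/(1/((210 + 163)*(18 + 76))) = 1/(1/(373*94)) = 1/((1/373)*(1/94)) = 1/(1/35062) = 35062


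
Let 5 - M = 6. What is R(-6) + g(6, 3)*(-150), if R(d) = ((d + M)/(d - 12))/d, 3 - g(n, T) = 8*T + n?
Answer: 437393/108 ≈ 4049.9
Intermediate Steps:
M = -1 (M = 5 - 1*6 = 5 - 6 = -1)
g(n, T) = 3 - n - 8*T (g(n, T) = 3 - (8*T + n) = 3 - (n + 8*T) = 3 + (-n - 8*T) = 3 - n - 8*T)
R(d) = (-1 + d)/(d*(-12 + d)) (R(d) = ((d - 1)/(d - 12))/d = ((-1 + d)/(-12 + d))/d = (-1 + d)/(d*(-12 + d)))
R(-6) + g(6, 3)*(-150) = (-1 - 6)/((-6)*(-12 - 6)) + (3 - 1*6 - 8*3)*(-150) = -⅙*(-7)/(-18) + (3 - 6 - 24)*(-150) = -⅙*(-1/18)*(-7) - 27*(-150) = -7/108 + 4050 = 437393/108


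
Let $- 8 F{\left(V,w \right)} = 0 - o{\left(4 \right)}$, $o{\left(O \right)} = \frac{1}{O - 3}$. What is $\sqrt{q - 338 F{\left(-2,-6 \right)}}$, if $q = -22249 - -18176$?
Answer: $\frac{3 i \sqrt{1829}}{2} \approx 64.15 i$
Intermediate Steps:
$o{\left(O \right)} = \frac{1}{-3 + O}$
$F{\left(V,w \right)} = \frac{1}{8}$ ($F{\left(V,w \right)} = - \frac{0 - \frac{1}{-3 + 4}}{8} = - \frac{0 - 1^{-1}}{8} = - \frac{0 - 1}{8} = \left(- \frac{1}{8}\right) \left(-1\right) = \frac{1}{8}$)
$q = -4073$ ($q = -22249 + 18176 = -4073$)
$\sqrt{q - 338 F{\left(-2,-6 \right)}} = \sqrt{-4073 - \frac{169}{4}} = \sqrt{- \frac{16461}{4}} = \frac{3 i \sqrt{1829}}{2}$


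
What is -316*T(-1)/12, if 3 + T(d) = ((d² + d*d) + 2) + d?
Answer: 0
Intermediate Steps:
T(d) = -1 + d + 2*d² (T(d) = -3 + (((d² + d*d) + 2) + d) = -3 + (((d² + d²) + 2) + d) = -3 + ((2*d² + 2) + d) = -3 + ((2 + 2*d²) + d) = -3 + (2 + d + 2*d²) = -1 + d + 2*d²)
-316*T(-1)/12 = -316*(-1 - 1 + 2*(-1)²)/12 = -316*(-1 - 1 + 2*1)/12 = -316*(-1 - 1 + 2)/12 = -0/12 = -316*0 = 0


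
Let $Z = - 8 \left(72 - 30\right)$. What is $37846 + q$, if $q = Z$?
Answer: $37510$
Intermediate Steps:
$Z = -336$ ($Z = \left(-8\right) 42 = -336$)
$q = -336$
$37846 + q = 37846 - 336 = 37510$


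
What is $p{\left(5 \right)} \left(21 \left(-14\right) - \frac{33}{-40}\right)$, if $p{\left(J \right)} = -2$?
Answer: $\frac{11727}{20} \approx 586.35$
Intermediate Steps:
$p{\left(5 \right)} \left(21 \left(-14\right) - \frac{33}{-40}\right) = - 2 \left(21 \left(-14\right) - \frac{33}{-40}\right) = - 2 \left(-294 - - \frac{33}{40}\right) = - 2 \left(-294 + \frac{33}{40}\right) = \left(-2\right) \left(- \frac{11727}{40}\right) = \frac{11727}{20}$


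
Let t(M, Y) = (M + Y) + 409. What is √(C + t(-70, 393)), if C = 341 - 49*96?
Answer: I*√3631 ≈ 60.258*I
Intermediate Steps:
t(M, Y) = 409 + M + Y
C = -4363 (C = 341 - 4704 = -4363)
√(C + t(-70, 393)) = √(-4363 + (409 - 70 + 393)) = √(-4363 + 732) = √(-3631) = I*√3631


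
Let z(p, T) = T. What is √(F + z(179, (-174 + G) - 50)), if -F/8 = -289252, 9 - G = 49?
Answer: 2*√578438 ≈ 1521.1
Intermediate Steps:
G = -40 (G = 9 - 1*49 = 9 - 49 = -40)
F = 2314016 (F = -8*(-289252) = 2314016)
√(F + z(179, (-174 + G) - 50)) = √(2314016 + ((-174 - 40) - 50)) = √(2314016 + (-214 - 50)) = √(2314016 - 264) = √2313752 = 2*√578438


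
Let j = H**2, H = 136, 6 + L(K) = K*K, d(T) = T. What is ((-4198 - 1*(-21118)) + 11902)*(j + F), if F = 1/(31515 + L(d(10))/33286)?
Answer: 139804419072070625/262252096 ≈ 5.3309e+8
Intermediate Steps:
L(K) = -6 + K**2 (L(K) = -6 + K*K = -6 + K**2)
F = 16643/524504192 (F = 1/(31515 + (-6 + 10**2)/33286) = 1/(31515 + (-6 + 100)*(1/33286)) = 1/(31515 + 94*(1/33286)) = 1/(31515 + 47/16643) = 1/(524504192/16643) = 16643/524504192 ≈ 3.1731e-5)
j = 18496 (j = 136**2 = 18496)
((-4198 - 1*(-21118)) + 11902)*(j + F) = ((-4198 - 1*(-21118)) + 11902)*(18496 + 16643/524504192) = ((-4198 + 21118) + 11902)*(9701229551875/524504192) = (16920 + 11902)*(9701229551875/524504192) = 28822*(9701229551875/524504192) = 139804419072070625/262252096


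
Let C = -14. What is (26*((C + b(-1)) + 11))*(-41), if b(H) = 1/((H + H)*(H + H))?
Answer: 5863/2 ≈ 2931.5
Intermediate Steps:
b(H) = 1/(4*H²) (b(H) = 1/((2*H)*(2*H)) = 1/(4*H²))
(26*((C + b(-1)) + 11))*(-41) = (26*((-14 + (¼)/(-1)²) + 11))*(-41) = (26*((-14 + (¼)*1) + 11))*(-41) = (26*((-14 + ¼) + 11))*(-41) = (26*(-55/4 + 11))*(-41) = (26*(-11/4))*(-41) = -143/2*(-41) = 5863/2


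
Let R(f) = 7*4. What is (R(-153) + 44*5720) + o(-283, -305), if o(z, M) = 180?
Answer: 251888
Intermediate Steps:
R(f) = 28
(R(-153) + 44*5720) + o(-283, -305) = (28 + 44*5720) + 180 = (28 + 251680) + 180 = 251708 + 180 = 251888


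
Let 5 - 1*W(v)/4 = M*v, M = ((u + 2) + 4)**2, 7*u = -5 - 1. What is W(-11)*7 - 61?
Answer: 57577/7 ≈ 8225.3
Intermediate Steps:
u = -6/7 (u = (-5 - 1)/7 = (1/7)*(-6) = -6/7 ≈ -0.85714)
M = 1296/49 (M = ((-6/7 + 2) + 4)**2 = (8/7 + 4)**2 = (36/7)**2 = 1296/49 ≈ 26.449)
W(v) = 20 - 5184*v/49
W(-11)*7 - 61 = (20 - 5184/49*(-11))*7 - 61 = (20 + 57024/49)*7 - 61 = (58004/49)*7 - 61 = 58004/7 - 61 = 57577/7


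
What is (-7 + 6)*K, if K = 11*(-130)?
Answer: 1430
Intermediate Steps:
K = -1430
(-7 + 6)*K = (-7 + 6)*(-1430) = -1*(-1430) = 1430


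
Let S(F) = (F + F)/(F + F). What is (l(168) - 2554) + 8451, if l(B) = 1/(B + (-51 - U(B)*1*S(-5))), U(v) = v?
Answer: 300746/51 ≈ 5897.0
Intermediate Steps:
S(F) = 1 (S(F) = (2*F)/((2*F)) = (2*F)*(1/(2*F)) = 1)
l(B) = -1/51 (l(B) = 1/(B + (-51 - B*1)) = 1/(B + (-51 - B)) = 1/(-51) = -1/51)
(l(168) - 2554) + 8451 = (-1/51 - 2554) + 8451 = -130255/51 + 8451 = 300746/51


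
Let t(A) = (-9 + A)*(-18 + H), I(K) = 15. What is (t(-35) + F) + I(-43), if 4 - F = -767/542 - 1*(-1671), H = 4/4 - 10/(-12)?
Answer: -1527223/1626 ≈ -939.25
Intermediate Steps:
H = 11/6 (H = 4*(¼) - 10*(-1/12) = 1 + ⅚ = 11/6 ≈ 1.8333)
F = -902747/542 (F = 4 - (-767/542 - 1*(-1671)) = 4 - (-767*1/542 + 1671) = 4 - (-767/542 + 1671) = 4 - 1*904915/542 = 4 - 904915/542 = -902747/542 ≈ -1665.6)
t(A) = 291/2 - 97*A/6 (t(A) = (-9 + A)*(-18 + 11/6) = (-9 + A)*(-97/6) = 291/2 - 97*A/6)
(t(-35) + F) + I(-43) = ((291/2 - 97/6*(-35)) - 902747/542) + 15 = ((291/2 + 3395/6) - 902747/542) + 15 = (2134/3 - 902747/542) + 15 = -1551613/1626 + 15 = -1527223/1626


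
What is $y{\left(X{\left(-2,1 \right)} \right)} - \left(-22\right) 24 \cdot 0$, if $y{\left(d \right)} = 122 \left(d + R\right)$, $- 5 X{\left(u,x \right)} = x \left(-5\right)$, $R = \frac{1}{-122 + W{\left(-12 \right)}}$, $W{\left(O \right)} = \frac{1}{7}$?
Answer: $\frac{103212}{853} \approx 121.0$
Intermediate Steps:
$W{\left(O \right)} = \frac{1}{7}$
$R = - \frac{7}{853}$ ($R = \frac{1}{-122 + \frac{1}{7}} = \frac{1}{- \frac{853}{7}} = - \frac{7}{853} \approx -0.0082063$)
$X{\left(u,x \right)} = x$ ($X{\left(u,x \right)} = - \frac{x \left(-5\right)}{5} = - \frac{\left(-5\right) x}{5} = x$)
$y{\left(d \right)} = - \frac{854}{853} + 122 d$ ($y{\left(d \right)} = 122 \left(d - \frac{7}{853}\right) = 122 \left(- \frac{7}{853} + d\right) = - \frac{854}{853} + 122 d$)
$y{\left(X{\left(-2,1 \right)} \right)} - \left(-22\right) 24 \cdot 0 = \left(- \frac{854}{853} + 122 \cdot 1\right) - \left(-22\right) 24 \cdot 0 = \left(- \frac{854}{853} + 122\right) - \left(-528\right) 0 = \frac{103212}{853} - 0 = \frac{103212}{853} + 0 = \frac{103212}{853}$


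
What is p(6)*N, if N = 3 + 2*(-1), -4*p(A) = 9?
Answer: -9/4 ≈ -2.2500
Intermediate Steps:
p(A) = -9/4 (p(A) = -1/4*9 = -9/4)
N = 1 (N = 3 - 2 = 1)
p(6)*N = -9/4*1 = -9/4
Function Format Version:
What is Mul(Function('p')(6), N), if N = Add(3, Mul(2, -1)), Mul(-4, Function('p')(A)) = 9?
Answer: Rational(-9, 4) ≈ -2.2500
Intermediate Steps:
Function('p')(A) = Rational(-9, 4) (Function('p')(A) = Mul(Rational(-1, 4), 9) = Rational(-9, 4))
N = 1 (N = Add(3, -2) = 1)
Mul(Function('p')(6), N) = Mul(Rational(-9, 4), 1) = Rational(-9, 4)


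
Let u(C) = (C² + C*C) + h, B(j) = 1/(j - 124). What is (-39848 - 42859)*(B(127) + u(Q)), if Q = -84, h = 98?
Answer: -1175294039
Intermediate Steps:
B(j) = 1/(-124 + j)
u(C) = 98 + 2*C² (u(C) = (C² + C*C) + 98 = (C² + C²) + 98 = 2*C² + 98 = 98 + 2*C²)
(-39848 - 42859)*(B(127) + u(Q)) = (-39848 - 42859)*(1/(-124 + 127) + (98 + 2*(-84)²)) = -82707*(1/3 + (98 + 2*7056)) = -82707*(⅓ + (98 + 14112)) = -82707*(⅓ + 14210) = -82707*42631/3 = -1175294039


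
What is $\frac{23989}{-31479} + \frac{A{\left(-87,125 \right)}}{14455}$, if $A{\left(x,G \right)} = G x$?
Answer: $- \frac{19688432}{13000827} \approx -1.5144$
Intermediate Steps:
$\frac{23989}{-31479} + \frac{A{\left(-87,125 \right)}}{14455} = \frac{23989}{-31479} + \frac{125 \left(-87\right)}{14455} = 23989 \left(- \frac{1}{31479}\right) - \frac{2175}{2891} = - \frac{3427}{4497} - \frac{2175}{2891} = - \frac{19688432}{13000827}$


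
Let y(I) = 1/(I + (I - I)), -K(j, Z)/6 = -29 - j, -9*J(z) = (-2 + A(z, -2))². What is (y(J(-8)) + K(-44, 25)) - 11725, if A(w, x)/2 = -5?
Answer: -189041/16 ≈ -11815.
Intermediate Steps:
A(w, x) = -10 (A(w, x) = 2*(-5) = -10)
J(z) = -16 (J(z) = -(-2 - 10)²/9 = -⅑*(-12)² = -⅑*144 = -16)
K(j, Z) = 174 + 6*j (K(j, Z) = -6*(-29 - j) = 174 + 6*j)
y(I) = 1/I (y(I) = 1/(I + 0) = 1/I)
(y(J(-8)) + K(-44, 25)) - 11725 = (1/(-16) + (174 + 6*(-44))) - 11725 = (-1/16 + (174 - 264)) - 11725 = (-1/16 - 90) - 11725 = -1441/16 - 11725 = -189041/16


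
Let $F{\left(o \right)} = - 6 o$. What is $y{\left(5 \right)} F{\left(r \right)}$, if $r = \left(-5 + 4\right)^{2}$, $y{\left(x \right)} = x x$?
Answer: $-150$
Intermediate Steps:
$y{\left(x \right)} = x^{2}$
$r = 1$ ($r = \left(-1\right)^{2} = 1$)
$y{\left(5 \right)} F{\left(r \right)} = 5^{2} \left(\left(-6\right) 1\right) = 25 \left(-6\right) = -150$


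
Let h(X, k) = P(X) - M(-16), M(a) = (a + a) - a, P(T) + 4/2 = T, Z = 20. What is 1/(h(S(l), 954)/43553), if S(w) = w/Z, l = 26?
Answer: 435530/153 ≈ 2846.6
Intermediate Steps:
P(T) = -2 + T
M(a) = a (M(a) = 2*a - a = a)
S(w) = w/20
h(X, k) = 14 + X (h(X, k) = (-2 + X) - 1*(-16) = (-2 + X) + 16 = 14 + X)
1/(h(S(l), 954)/43553) = 1/((14 + (1/20)*26)/43553) = 1/((14 + 13/10)*(1/43553)) = 1/((153/10)*(1/43553)) = 1/(153/435530) = 435530/153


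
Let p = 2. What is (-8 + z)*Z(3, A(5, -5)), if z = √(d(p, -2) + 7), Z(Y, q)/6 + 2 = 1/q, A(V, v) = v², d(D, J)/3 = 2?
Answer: 2352/25 - 294*√13/25 ≈ 51.679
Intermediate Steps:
d(D, J) = 6 (d(D, J) = 3*2 = 6)
Z(Y, q) = -12 + 6/q
z = √13 (z = √(6 + 7) = √13 ≈ 3.6056)
(-8 + z)*Z(3, A(5, -5)) = (-8 + √13)*(-12 + 6/((-5)²)) = (-8 + √13)*(-12 + 6/25) = (-8 + √13)*(-294/25) = 2352/25 - 294*√13/25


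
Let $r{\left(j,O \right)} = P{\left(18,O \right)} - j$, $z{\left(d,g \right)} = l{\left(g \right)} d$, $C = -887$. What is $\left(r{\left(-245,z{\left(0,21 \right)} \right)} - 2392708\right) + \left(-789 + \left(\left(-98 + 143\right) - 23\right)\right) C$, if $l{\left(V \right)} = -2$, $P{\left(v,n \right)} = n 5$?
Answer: $-1712134$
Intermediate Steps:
$P{\left(v,n \right)} = 5 n$
$z{\left(d,g \right)} = - 2 d$
$r{\left(j,O \right)} = - j + 5 O$ ($r{\left(j,O \right)} = 5 O - j = - j + 5 O$)
$\left(r{\left(-245,z{\left(0,21 \right)} \right)} - 2392708\right) + \left(-789 + \left(\left(-98 + 143\right) - 23\right)\right) C = \left(\left(\left(-1\right) \left(-245\right) + 5 \left(\left(-2\right) 0\right)\right) - 2392708\right) + \left(-789 + \left(\left(-98 + 143\right) - 23\right)\right) \left(-887\right) = \left(\left(245 + 5 \cdot 0\right) - 2392708\right) + \left(-789 + \left(45 - 23\right)\right) \left(-887\right) = \left(\left(245 + 0\right) - 2392708\right) + \left(-789 + 22\right) \left(-887\right) = \left(245 - 2392708\right) - -680329 = -2392463 + 680329 = -1712134$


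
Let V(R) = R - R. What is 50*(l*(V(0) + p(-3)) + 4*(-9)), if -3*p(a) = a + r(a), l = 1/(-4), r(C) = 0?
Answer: -3625/2 ≈ -1812.5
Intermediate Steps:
V(R) = 0
l = -¼ ≈ -0.25000
p(a) = -a/3 (p(a) = -(a + 0)/3 = -a/3)
50*(l*(V(0) + p(-3)) + 4*(-9)) = 50*(-(0 - ⅓*(-3))/4 + 4*(-9)) = 50*(-(0 + 1)/4 - 36) = 50*(-¼*1 - 36) = 50*(-¼ - 36) = 50*(-145/4) = -3625/2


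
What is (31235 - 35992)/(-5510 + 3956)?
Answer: 4757/1554 ≈ 3.0611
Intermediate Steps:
(31235 - 35992)/(-5510 + 3956) = -4757/(-1554) = -4757*(-1/1554) = 4757/1554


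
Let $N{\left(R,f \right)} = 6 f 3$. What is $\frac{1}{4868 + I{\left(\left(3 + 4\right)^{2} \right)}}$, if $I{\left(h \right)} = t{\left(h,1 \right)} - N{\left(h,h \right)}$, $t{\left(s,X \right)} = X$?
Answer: $\frac{1}{3987} \approx 0.00025081$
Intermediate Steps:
$N{\left(R,f \right)} = 18 f$
$I{\left(h \right)} = 1 - 18 h$
$\frac{1}{4868 + I{\left(\left(3 + 4\right)^{2} \right)}} = \frac{1}{4868 + \left(1 - 18 \left(3 + 4\right)^{2}\right)} = \frac{1}{4868 + \left(1 - 18 \cdot 7^{2}\right)} = \frac{1}{4868 + \left(1 - 882\right)} = \frac{1}{4868 - 881} = \frac{1}{3987}$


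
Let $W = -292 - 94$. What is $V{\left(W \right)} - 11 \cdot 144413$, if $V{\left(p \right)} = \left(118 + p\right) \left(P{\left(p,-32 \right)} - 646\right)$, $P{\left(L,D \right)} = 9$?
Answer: $-1417827$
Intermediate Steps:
$W = -386$ ($W = -292 - 94 = -386$)
$V{\left(p \right)} = -75166 - 637 p$ ($V{\left(p \right)} = \left(118 + p\right) \left(9 - 646\right) = \left(118 + p\right) \left(-637\right) = -75166 - 637 p$)
$V{\left(W \right)} - 11 \cdot 144413 = \left(-75166 - -245882\right) - 11 \cdot 144413 = \left(-75166 + 245882\right) - 1588543 = 170716 - 1588543 = -1417827$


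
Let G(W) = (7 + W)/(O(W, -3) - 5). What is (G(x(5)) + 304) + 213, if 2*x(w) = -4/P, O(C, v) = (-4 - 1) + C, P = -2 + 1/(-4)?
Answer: 42323/82 ≈ 516.13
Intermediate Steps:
P = -9/4 (P = -2 - 1/4 = -9/4 ≈ -2.2500)
O(C, v) = -5 + C
x(w) = 8/9 (x(w) = (-4/(-9/4))/2 = (-4*(-4/9))/2 = (1/2)*(16/9) = 8/9)
G(W) = (7 + W)/(-10 + W) (G(W) = (7 + W)/((-5 + W) - 5) = (7 + W)/(-10 + W))
(G(x(5)) + 304) + 213 = ((7 + 8/9)/(-10 + 8/9) + 304) + 213 = ((71/9)/(-82/9) + 304) + 213 = (-9/82*71/9 + 304) + 213 = (-71/82 + 304) + 213 = 24857/82 + 213 = 42323/82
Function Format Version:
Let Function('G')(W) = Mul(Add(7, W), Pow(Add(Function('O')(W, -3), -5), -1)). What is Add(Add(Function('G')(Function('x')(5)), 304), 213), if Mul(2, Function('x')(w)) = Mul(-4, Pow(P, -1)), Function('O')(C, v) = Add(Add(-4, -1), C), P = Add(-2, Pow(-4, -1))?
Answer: Rational(42323, 82) ≈ 516.13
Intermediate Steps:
P = Rational(-9, 4) (P = Add(-2, Rational(-1, 4)) = Rational(-9, 4) ≈ -2.2500)
Function('O')(C, v) = Add(-5, C)
Function('x')(w) = Rational(8, 9) (Function('x')(w) = Mul(Rational(1, 2), Mul(-4, Pow(Rational(-9, 4), -1))) = Mul(Rational(1, 2), Mul(-4, Rational(-4, 9))) = Mul(Rational(1, 2), Rational(16, 9)) = Rational(8, 9))
Function('G')(W) = Mul(Pow(Add(-10, W), -1), Add(7, W)) (Function('G')(W) = Mul(Add(7, W), Pow(Add(Add(-5, W), -5), -1)) = Mul(Add(7, W), Pow(Add(-10, W), -1)) = Mul(Pow(Add(-10, W), -1), Add(7, W)))
Add(Add(Function('G')(Function('x')(5)), 304), 213) = Add(Add(Mul(Pow(Add(-10, Rational(8, 9)), -1), Add(7, Rational(8, 9))), 304), 213) = Add(Add(Mul(Pow(Rational(-82, 9), -1), Rational(71, 9)), 304), 213) = Add(Add(Mul(Rational(-9, 82), Rational(71, 9)), 304), 213) = Add(Add(Rational(-71, 82), 304), 213) = Add(Rational(24857, 82), 213) = Rational(42323, 82)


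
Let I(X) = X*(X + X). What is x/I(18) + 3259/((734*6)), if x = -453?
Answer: 3245/79272 ≈ 0.040935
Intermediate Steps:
I(X) = 2*X² (I(X) = X*(2*X) = 2*X²)
x/I(18) + 3259/((734*6)) = -453/(2*18²) + 3259/((734*6)) = -453/(2*324) + 3259/4404 = -453/648 + 3259*(1/4404) = -453*1/648 + 3259/4404 = -151/216 + 3259/4404 = 3245/79272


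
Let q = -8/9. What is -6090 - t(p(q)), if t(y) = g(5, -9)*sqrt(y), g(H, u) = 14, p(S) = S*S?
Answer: -54922/9 ≈ -6102.4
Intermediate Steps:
q = -8/9 (q = -8*1/9 = -8/9 ≈ -0.88889)
p(S) = S**2
t(y) = 14*sqrt(y)
-6090 - t(p(q)) = -6090 - 14*sqrt((-8/9)**2) = -6090 - 14*sqrt(64/81) = -6090 - 14*8/9 = -6090 - 1*112/9 = -6090 - 112/9 = -54922/9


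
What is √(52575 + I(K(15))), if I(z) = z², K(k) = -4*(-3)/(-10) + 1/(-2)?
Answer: √5257789/10 ≈ 229.30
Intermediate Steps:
K(k) = -17/10 (K(k) = 12*(-⅒) + 1*(-½) = -6/5 - ½ = -17/10)
√(52575 + I(K(15))) = √(52575 + (-17/10)²) = √(52575 + 289/100) = √(5257789/100) = √5257789/10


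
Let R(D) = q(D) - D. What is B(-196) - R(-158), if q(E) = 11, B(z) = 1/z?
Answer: -33125/196 ≈ -169.01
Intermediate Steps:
R(D) = 11 - D
B(-196) - R(-158) = 1/(-196) - (11 - 1*(-158)) = -1/196 - (11 + 158) = -1/196 - 1*169 = -1/196 - 169 = -33125/196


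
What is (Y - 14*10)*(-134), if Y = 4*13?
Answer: 11792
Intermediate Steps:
Y = 52
(Y - 14*10)*(-134) = (52 - 14*10)*(-134) = (52 - 140)*(-134) = -88*(-134) = 11792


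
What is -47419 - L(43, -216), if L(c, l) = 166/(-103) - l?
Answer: -4906239/103 ≈ -47633.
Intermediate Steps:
L(c, l) = -166/103 - l (L(c, l) = 166*(-1/103) - l = -166/103 - l)
-47419 - L(43, -216) = -47419 - (-166/103 - 1*(-216)) = -47419 - (-166/103 + 216) = -47419 - 1*22082/103 = -47419 - 22082/103 = -4906239/103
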